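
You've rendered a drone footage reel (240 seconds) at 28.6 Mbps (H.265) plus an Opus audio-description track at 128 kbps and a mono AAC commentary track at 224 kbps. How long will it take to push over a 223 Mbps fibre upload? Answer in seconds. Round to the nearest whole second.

Audio total: 128 + 224 = 352 kbps = 0.352 Mbps.
Total bitrate: 28.952 Mbps.
File: 28.952 Mbps × 240 s = 6948.5 Mb.
At 223 Mbps: 6948.5 / 223 = 31.2 s ≈ 31.2 seconds.

31 seconds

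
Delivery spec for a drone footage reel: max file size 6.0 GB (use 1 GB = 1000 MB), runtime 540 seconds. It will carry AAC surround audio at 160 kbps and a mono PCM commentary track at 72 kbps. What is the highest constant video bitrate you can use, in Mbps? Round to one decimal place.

Budget: 6.0 GB = 48000.0 Mb.
Total bitrate budget: 48000.0 Mb / 540 s = 88.889 Mbps.
Audio total: 160 + 72 = 232 kbps = 0.232 Mbps.
Video: 88.889 − 0.232 = 88.657 Mbps.

88.7 Mbps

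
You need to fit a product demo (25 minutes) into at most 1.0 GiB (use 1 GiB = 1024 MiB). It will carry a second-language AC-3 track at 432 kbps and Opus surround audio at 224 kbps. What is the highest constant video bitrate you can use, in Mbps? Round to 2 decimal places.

Budget: 1.0 GiB = 8589.9 Mb.
25 min = 1500 s
Total bitrate budget: 8589.9 Mb / 1500 s = 5.727 Mbps.
Audio total: 432 + 224 = 656 kbps = 0.656 Mbps.
Video: 5.727 − 0.656 = 5.071 Mbps.

5.07 Mbps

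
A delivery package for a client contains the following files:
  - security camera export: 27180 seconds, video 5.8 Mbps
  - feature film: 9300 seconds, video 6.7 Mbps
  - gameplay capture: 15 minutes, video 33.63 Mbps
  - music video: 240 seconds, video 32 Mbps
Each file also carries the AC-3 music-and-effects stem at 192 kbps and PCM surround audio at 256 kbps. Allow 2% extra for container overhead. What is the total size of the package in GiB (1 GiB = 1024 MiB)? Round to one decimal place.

32.6 GiB

Audio total: 192 + 256 = 448 kbps = 0.448 Mbps.
security camera export: 6.248 Mbps × 27180 s × 1.02 = 173217.1 Mb
feature film: 7.148 Mbps × 9300 s × 1.02 = 67805.9 Mb
gameplay capture: 34.078 Mbps × 900 s × 1.02 = 31283.6 Mb
music video: 32.448 Mbps × 240 s × 1.02 = 7943.3 Mb
Total: 280249.9 Mb = 35031.2 MB.
= 32.63 GiB.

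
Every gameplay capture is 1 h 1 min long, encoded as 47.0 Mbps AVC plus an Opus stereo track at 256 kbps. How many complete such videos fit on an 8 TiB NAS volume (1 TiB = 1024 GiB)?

1 h 1 min = 61 min = 3660 s
Audio: 256 kbps = 0.256 Mbps.
Total bitrate: 47.256 Mbps.
Per item: 47.256 Mbps × 3660 s = 172,957 Mb = 21,620 MB.
Capacity: 8 TiB = 70,368,744 Mb; 406.86 items → 406 complete.

406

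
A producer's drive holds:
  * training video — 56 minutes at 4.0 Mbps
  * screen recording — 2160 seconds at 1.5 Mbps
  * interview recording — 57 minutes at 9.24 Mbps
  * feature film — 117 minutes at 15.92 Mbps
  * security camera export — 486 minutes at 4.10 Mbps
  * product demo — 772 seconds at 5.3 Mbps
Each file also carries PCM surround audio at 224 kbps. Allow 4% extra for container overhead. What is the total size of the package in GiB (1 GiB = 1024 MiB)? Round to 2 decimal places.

35.59 GiB

Audio: 224 kbps = 0.224 Mbps.
training video: 4.224 Mbps × 3360 s × 1.04 = 14760.3 Mb
screen recording: 1.724 Mbps × 2160 s × 1.04 = 3872.8 Mb
interview recording: 9.464 Mbps × 3420 s × 1.04 = 33661.6 Mb
feature film: 16.144 Mbps × 7020 s × 1.04 = 117864.1 Mb
security camera export: 4.324 Mbps × 29160 s × 1.04 = 131131.4 Mb
product demo: 5.524 Mbps × 772 s × 1.04 = 4435.1 Mb
Total: 305725.3 Mb = 38215.7 MB.
= 35.59 GiB.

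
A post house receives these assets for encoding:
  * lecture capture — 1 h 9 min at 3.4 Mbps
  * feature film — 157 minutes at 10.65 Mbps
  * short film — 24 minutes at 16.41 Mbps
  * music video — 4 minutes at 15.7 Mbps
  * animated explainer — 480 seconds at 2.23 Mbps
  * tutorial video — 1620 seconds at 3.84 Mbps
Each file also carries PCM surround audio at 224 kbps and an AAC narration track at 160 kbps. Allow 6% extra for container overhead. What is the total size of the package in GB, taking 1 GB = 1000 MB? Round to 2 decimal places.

20.64 GB

Audio total: 224 + 160 = 384 kbps = 0.384 Mbps.
lecture capture: 3.784 Mbps × 4140 s × 1.06 = 16605.7 Mb
feature film: 11.034 Mbps × 9420 s × 1.06 = 110176.7 Mb
short film: 16.794 Mbps × 1440 s × 1.06 = 25634.4 Mb
music video: 16.084 Mbps × 240 s × 1.06 = 4091.8 Mb
animated explainer: 2.614 Mbps × 480 s × 1.06 = 1330.0 Mb
tutorial video: 4.224 Mbps × 1620 s × 1.06 = 7253.5 Mb
Total: 165092.0 Mb = 20636.5 MB.
= 20.64 GB.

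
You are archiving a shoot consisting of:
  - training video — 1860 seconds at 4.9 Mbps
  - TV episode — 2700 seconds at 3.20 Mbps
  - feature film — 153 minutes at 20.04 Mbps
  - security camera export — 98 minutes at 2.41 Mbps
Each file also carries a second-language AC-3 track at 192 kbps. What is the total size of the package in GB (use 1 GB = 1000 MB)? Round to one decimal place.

Audio: 192 kbps = 0.192 Mbps.
training video: 5.092 Mbps × 1860 s = 9471.1 Mb
TV episode: 3.392 Mbps × 2700 s = 9158.4 Mb
feature film: 20.232 Mbps × 9180 s = 185729.8 Mb
security camera export: 2.602 Mbps × 5880 s = 15299.8 Mb
Total: 219659.0 Mb = 27457.4 MB.
= 27.46 GB.

27.5 GB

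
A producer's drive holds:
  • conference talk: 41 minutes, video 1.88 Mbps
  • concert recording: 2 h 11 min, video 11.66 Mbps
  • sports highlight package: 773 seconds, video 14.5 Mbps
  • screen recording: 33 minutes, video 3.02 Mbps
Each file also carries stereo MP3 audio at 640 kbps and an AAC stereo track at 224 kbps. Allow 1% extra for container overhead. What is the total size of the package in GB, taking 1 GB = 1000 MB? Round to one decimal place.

15.8 GB

Audio total: 640 + 224 = 864 kbps = 0.864 Mbps.
conference talk: 2.744 Mbps × 2460 s × 1.01 = 6817.7 Mb
concert recording: 12.524 Mbps × 7860 s × 1.01 = 99423.0 Mb
sports highlight package: 15.364 Mbps × 773 s × 1.01 = 11995.1 Mb
screen recording: 3.884 Mbps × 1980 s × 1.01 = 7767.2 Mb
Total: 126003.1 Mb = 15750.4 MB.
= 15.75 GB.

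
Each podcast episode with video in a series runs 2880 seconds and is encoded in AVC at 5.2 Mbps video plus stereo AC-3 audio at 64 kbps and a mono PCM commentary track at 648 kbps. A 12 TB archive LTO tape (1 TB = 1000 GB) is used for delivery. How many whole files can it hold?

Audio total: 64 + 648 = 712 kbps = 0.712 Mbps.
Total bitrate: 5.912 Mbps.
Per item: 5.912 Mbps × 2880 s = 17,027 Mb = 2,128 MB.
Capacity: 12 TB = 96,000,000 Mb; 5638.25 items → 5638 complete.

5638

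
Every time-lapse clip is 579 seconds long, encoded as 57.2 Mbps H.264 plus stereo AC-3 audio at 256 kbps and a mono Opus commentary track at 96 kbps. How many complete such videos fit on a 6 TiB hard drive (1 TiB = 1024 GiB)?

1583

Audio total: 256 + 96 = 352 kbps = 0.352 Mbps.
Total bitrate: 57.552 Mbps.
Per item: 57.552 Mbps × 579 s = 33,323 Mb = 4,165 MB.
Capacity: 6 TiB = 52,776,558 Mb; 1583.81 items → 1583 complete.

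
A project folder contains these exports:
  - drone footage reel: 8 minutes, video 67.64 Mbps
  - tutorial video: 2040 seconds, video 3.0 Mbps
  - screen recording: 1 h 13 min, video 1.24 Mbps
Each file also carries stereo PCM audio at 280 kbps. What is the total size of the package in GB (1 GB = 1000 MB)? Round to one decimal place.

5.7 GB

Audio: 280 kbps = 0.280 Mbps.
drone footage reel: 67.920 Mbps × 480 s = 32601.6 Mb
tutorial video: 3.280 Mbps × 2040 s = 6691.2 Mb
screen recording: 1.520 Mbps × 4380 s = 6657.6 Mb
Total: 45950.4 Mb = 5743.8 MB.
= 5.744 GB.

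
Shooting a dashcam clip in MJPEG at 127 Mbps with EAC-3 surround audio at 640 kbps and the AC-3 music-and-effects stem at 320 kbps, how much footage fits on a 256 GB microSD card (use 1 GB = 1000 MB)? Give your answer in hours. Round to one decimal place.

4.4 hours

Audio total: 640 + 320 = 960 kbps = 0.960 Mbps.
Total bitrate: 127 + 0.960 = 127.960 Mbps.
Capacity: 256 GB = 2,048,000 Mb.
Recording time: 2,048,000 / 127.960 = 16,005 s ≈ 4.45 hours.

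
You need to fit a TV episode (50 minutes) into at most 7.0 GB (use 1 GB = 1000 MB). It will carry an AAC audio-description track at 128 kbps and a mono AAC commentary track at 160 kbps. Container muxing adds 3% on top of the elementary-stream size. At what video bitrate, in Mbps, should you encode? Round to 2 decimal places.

Budget: 7.0 GB = 56000.0 Mb.
Stream payload after overhead: 56000.0 / 1.03 = 54368.9 Mb.
50 min = 3000 s
Total bitrate budget: 54368.9 Mb / 3000 s = 18.123 Mbps.
Audio total: 128 + 160 = 288 kbps = 0.288 Mbps.
Video: 18.123 − 0.288 = 17.835 Mbps.

17.83 Mbps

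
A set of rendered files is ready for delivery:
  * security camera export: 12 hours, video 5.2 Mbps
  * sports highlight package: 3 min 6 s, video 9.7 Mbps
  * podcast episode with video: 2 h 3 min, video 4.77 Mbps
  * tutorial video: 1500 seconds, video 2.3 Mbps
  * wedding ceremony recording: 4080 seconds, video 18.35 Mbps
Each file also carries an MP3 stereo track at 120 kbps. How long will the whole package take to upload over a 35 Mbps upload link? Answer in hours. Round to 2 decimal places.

2.75 hours

Audio: 120 kbps = 0.120 Mbps.
security camera export: 5.320 Mbps × 43200 s = 229824.0 Mb
sports highlight package: 9.820 Mbps × 186 s = 1826.5 Mb
podcast episode with video: 4.890 Mbps × 7380 s = 36088.2 Mb
tutorial video: 2.420 Mbps × 1500 s = 3630.0 Mb
wedding ceremony recording: 18.470 Mbps × 4080 s = 75357.6 Mb
Total: 346726.3 Mb = 43340.8 MB.
At 35 Mbps: 346726.3 / 35 = 9906 s ≈ 2.75 hours.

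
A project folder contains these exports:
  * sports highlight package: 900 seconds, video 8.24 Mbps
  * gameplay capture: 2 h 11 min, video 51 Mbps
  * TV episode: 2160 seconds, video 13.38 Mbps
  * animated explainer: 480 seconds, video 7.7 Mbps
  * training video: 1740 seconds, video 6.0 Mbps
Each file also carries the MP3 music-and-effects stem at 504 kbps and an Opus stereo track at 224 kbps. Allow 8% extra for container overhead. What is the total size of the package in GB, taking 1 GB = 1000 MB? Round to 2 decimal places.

Audio total: 504 + 224 = 728 kbps = 0.728 Mbps.
sports highlight package: 8.968 Mbps × 900 s × 1.08 = 8716.9 Mb
gameplay capture: 51.728 Mbps × 7860 s × 1.08 = 439108.6 Mb
TV episode: 14.108 Mbps × 2160 s × 1.08 = 32911.1 Mb
animated explainer: 8.428 Mbps × 480 s × 1.08 = 4369.1 Mb
training video: 6.728 Mbps × 1740 s × 1.08 = 12643.3 Mb
Total: 497749.0 Mb = 62218.6 MB.
= 62.22 GB.

62.22 GB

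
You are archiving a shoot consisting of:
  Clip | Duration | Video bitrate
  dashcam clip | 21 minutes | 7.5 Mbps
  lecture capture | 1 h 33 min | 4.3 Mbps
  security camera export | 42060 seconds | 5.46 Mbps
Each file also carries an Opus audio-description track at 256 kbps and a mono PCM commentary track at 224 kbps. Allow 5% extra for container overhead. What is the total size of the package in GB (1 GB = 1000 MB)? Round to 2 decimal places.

Audio total: 256 + 224 = 480 kbps = 0.480 Mbps.
dashcam clip: 7.980 Mbps × 1260 s × 1.05 = 10557.5 Mb
lecture capture: 4.780 Mbps × 5580 s × 1.05 = 28006.0 Mb
security camera export: 5.940 Mbps × 42060 s × 1.05 = 262328.2 Mb
Total: 300891.8 Mb = 37611.5 MB.
= 37.61 GB.

37.61 GB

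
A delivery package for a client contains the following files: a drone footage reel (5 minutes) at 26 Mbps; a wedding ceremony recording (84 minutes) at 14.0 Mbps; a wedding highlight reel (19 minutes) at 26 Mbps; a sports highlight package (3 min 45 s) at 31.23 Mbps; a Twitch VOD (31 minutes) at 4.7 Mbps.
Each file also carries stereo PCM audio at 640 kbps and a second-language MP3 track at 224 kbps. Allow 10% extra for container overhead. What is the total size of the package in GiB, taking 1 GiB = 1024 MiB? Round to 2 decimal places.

16.80 GiB

Audio total: 640 + 224 = 864 kbps = 0.864 Mbps.
drone footage reel: 26.864 Mbps × 300 s × 1.10 = 8865.1 Mb
wedding ceremony recording: 14.864 Mbps × 5040 s × 1.10 = 82406.0 Mb
wedding highlight reel: 26.864 Mbps × 1140 s × 1.10 = 33687.5 Mb
sports highlight package: 32.094 Mbps × 225 s × 1.10 = 7943.3 Mb
Twitch VOD: 5.564 Mbps × 1860 s × 1.10 = 11383.9 Mb
Total: 144285.8 Mb = 18035.7 MB.
= 16.80 GiB.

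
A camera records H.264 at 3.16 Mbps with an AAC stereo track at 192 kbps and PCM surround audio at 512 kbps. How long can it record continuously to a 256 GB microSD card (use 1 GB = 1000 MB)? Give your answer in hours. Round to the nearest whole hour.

147 hours

Audio total: 192 + 512 = 704 kbps = 0.704 Mbps.
Total bitrate: 3.16 + 0.704 = 3.864 Mbps.
Capacity: 256 GB = 2,048,000 Mb.
Recording time: 2,048,000 / 3.864 = 530,021 s ≈ 147 hours.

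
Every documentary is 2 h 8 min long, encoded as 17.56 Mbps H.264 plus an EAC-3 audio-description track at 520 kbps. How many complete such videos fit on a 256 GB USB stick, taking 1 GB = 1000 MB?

14

2 h 8 min = 128 min = 7680 s
Audio: 520 kbps = 0.520 Mbps.
Total bitrate: 18.080 Mbps.
Per item: 18.080 Mbps × 7680 s = 138,854 Mb = 17,357 MB.
Capacity: 256 GB = 2,048,000 Mb; 14.75 items → 14 complete.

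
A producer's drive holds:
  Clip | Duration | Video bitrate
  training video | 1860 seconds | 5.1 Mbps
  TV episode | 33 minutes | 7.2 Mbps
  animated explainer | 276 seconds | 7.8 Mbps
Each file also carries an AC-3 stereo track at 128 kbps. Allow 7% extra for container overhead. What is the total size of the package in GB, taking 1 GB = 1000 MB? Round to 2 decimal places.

Audio: 128 kbps = 0.128 Mbps.
training video: 5.228 Mbps × 1860 s × 1.07 = 10404.8 Mb
TV episode: 7.328 Mbps × 1980 s × 1.07 = 15525.1 Mb
animated explainer: 7.928 Mbps × 276 s × 1.07 = 2341.3 Mb
Total: 28271.2 Mb = 3533.9 MB.
= 3.534 GB.

3.53 GB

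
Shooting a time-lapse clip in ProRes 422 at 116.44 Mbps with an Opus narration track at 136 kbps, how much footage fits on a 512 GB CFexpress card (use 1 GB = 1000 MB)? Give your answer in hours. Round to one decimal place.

Audio: 136 kbps = 0.136 Mbps.
Total bitrate: 116.44 + 0.136 = 116.576 Mbps.
Capacity: 512 GB = 4,096,000 Mb.
Recording time: 4,096,000 / 116.576 = 35,136 s ≈ 9.76 hours.

9.8 hours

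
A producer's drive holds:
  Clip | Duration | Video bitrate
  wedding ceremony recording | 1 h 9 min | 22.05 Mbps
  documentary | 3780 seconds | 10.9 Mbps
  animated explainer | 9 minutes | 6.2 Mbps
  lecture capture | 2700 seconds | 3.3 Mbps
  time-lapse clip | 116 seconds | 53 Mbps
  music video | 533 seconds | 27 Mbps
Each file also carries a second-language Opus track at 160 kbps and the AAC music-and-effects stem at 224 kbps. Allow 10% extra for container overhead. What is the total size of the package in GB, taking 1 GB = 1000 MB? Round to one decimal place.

Audio total: 160 + 224 = 384 kbps = 0.384 Mbps.
wedding ceremony recording: 22.434 Mbps × 4140 s × 1.10 = 102164.4 Mb
documentary: 11.284 Mbps × 3780 s × 1.10 = 46918.9 Mb
animated explainer: 6.584 Mbps × 540 s × 1.10 = 3910.9 Mb
lecture capture: 3.684 Mbps × 2700 s × 1.10 = 10941.5 Mb
time-lapse clip: 53.384 Mbps × 116 s × 1.10 = 6811.8 Mb
music video: 27.384 Mbps × 533 s × 1.10 = 16055.2 Mb
Total: 186802.7 Mb = 23350.3 MB.
= 23.35 GB.

23.4 GB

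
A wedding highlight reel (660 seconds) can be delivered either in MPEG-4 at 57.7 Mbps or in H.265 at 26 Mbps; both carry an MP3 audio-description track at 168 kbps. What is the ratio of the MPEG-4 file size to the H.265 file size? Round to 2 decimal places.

2.21

Audio: 168 kbps = 0.168 Mbps.
MPEG-4: 57.868 Mbps × 660 s = 38192.9 Mb = 4.774 GB.
H.265: 26.168 Mbps × 660 s = 17270.9 Mb = 2.159 GB.
Ratio: 4.774 / 2.159 = 2.211.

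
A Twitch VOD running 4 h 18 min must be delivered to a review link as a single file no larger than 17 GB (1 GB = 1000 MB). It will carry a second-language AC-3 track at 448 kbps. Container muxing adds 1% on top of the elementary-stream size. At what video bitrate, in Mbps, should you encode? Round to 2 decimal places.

Budget: 17 GB = 136000.0 Mb.
Stream payload after overhead: 136000.0 / 1.01 = 134653.5 Mb.
4 h 18 min = 258 min = 15480 s
Total bitrate budget: 134653.5 Mb / 15480 s = 8.699 Mbps.
Audio: 448 kbps = 0.448 Mbps.
Video: 8.699 − 0.448 = 8.251 Mbps.

8.25 Mbps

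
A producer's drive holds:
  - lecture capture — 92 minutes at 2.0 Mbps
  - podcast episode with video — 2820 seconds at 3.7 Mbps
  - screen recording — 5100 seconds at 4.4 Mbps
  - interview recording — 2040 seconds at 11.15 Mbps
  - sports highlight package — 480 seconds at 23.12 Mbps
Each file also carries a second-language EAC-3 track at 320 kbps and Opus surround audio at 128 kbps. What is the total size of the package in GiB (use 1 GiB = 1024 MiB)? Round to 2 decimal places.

Audio total: 320 + 128 = 448 kbps = 0.448 Mbps.
lecture capture: 2.448 Mbps × 5520 s = 13513.0 Mb
podcast episode with video: 4.148 Mbps × 2820 s = 11697.4 Mb
screen recording: 4.848 Mbps × 5100 s = 24724.8 Mb
interview recording: 11.598 Mbps × 2040 s = 23659.9 Mb
sports highlight package: 23.568 Mbps × 480 s = 11312.6 Mb
Total: 84907.7 Mb = 10613.5 MB.
= 9.885 GiB.

9.88 GiB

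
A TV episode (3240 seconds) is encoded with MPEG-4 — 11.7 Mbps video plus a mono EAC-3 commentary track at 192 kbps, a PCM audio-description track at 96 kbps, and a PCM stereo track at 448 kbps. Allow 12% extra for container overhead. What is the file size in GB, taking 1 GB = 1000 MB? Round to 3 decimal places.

5.641 GB

Audio total: 192 + 96 + 448 = 736 kbps = 0.736 Mbps.
Total bitrate: 11.7 + 0.736 = 12.436 Mbps.
Stream data: 12.436 Mbps × 3240 s = 40292.6 Mb.
With 12% container overhead: ×1.12.
45,128 Mb ÷ 8 = 5,641 MB → 5.641 GB.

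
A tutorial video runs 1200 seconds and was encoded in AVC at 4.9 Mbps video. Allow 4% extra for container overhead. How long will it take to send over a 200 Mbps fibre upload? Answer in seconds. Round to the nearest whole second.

31 seconds

File: 4.900 Mbps × 1200 s = 5880.0 Mb.
With 4% container overhead: ×1.04. → 6115.2 Mb.
At 200 Mbps: 6115.2 / 200 = 30.6 s ≈ 30.6 seconds.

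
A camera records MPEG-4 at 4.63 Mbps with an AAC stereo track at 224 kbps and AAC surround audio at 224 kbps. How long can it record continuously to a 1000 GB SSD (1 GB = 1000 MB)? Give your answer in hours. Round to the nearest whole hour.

Audio total: 224 + 224 = 448 kbps = 0.448 Mbps.
Total bitrate: 4.63 + 0.448 = 5.078 Mbps.
Capacity: 1000 GB = 8,000,000 Mb.
Recording time: 8,000,000 / 5.078 = 1,575,423 s ≈ 438 hours.

438 hours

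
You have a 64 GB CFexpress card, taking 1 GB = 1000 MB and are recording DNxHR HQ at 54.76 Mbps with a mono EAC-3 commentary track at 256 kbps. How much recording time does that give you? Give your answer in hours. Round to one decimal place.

2.6 hours

Audio: 256 kbps = 0.256 Mbps.
Total bitrate: 54.76 + 0.256 = 55.016 Mbps.
Capacity: 64 GB = 512,000 Mb.
Recording time: 512,000 / 55.016 = 9,306 s ≈ 2.59 hours.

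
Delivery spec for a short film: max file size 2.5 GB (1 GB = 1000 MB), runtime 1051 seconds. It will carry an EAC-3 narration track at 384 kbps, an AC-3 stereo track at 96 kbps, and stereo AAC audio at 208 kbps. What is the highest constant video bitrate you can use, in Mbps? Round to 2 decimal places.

Budget: 2.5 GB = 20000.0 Mb.
Total bitrate budget: 20000.0 Mb / 1051 s = 19.029 Mbps.
Audio total: 384 + 96 + 208 = 688 kbps = 0.688 Mbps.
Video: 19.029 − 0.688 = 18.341 Mbps.

18.34 Mbps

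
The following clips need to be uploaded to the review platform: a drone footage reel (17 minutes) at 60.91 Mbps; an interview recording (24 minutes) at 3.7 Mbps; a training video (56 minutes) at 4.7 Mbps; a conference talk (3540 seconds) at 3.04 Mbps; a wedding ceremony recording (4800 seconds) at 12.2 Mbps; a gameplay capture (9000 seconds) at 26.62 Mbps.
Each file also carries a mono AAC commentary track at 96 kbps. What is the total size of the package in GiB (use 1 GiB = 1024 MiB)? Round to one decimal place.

45.9 GiB

Audio: 96 kbps = 0.096 Mbps.
drone footage reel: 61.006 Mbps × 1020 s = 62226.1 Mb
interview recording: 3.796 Mbps × 1440 s = 5466.2 Mb
training video: 4.796 Mbps × 3360 s = 16114.6 Mb
conference talk: 3.136 Mbps × 3540 s = 11101.4 Mb
wedding ceremony recording: 12.296 Mbps × 4800 s = 59020.8 Mb
gameplay capture: 26.716 Mbps × 9000 s = 240444.0 Mb
Total: 394373.2 Mb = 49296.6 MB.
= 45.91 GiB.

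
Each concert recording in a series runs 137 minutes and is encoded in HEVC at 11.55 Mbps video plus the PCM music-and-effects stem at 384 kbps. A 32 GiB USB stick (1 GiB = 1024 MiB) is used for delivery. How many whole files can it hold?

137 min = 8220 s
Audio: 384 kbps = 0.384 Mbps.
Total bitrate: 11.934 Mbps.
Per item: 11.934 Mbps × 8220 s = 98,097 Mb = 12,262 MB.
Capacity: 32 GiB = 274,878 Mb; 2.80 items → 2 complete.

2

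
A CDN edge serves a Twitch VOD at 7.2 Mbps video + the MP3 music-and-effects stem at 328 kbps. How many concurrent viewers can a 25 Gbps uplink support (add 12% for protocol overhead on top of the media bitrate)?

Audio: 328 kbps = 0.328 Mbps.
Per-viewer media rate: 7.528 Mbps.
On the wire with 12% overhead: 8.431 Mbps.
25 Gbps = 25,000 Mbps; 25,000 / 8.431 = 2965.12 → 2965 viewers.

2965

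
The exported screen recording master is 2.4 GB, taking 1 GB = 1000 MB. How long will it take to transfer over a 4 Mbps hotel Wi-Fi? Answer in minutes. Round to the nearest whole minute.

80 minutes

File: 2.4 GB = 19200.0 Mb.
At 4 Mbps: 19200.0 / 4 = 4800.0 s ≈ 80 minutes.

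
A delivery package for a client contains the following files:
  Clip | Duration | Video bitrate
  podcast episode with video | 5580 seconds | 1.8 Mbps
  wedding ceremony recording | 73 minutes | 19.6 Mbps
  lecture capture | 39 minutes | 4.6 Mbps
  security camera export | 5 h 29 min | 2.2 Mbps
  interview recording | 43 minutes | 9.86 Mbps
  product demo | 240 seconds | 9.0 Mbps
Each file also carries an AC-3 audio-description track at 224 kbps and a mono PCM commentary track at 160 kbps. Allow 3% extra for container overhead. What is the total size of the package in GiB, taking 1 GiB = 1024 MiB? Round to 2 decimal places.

Audio total: 224 + 160 = 384 kbps = 0.384 Mbps.
podcast episode with video: 2.184 Mbps × 5580 s × 1.03 = 12552.3 Mb
wedding ceremony recording: 19.984 Mbps × 4380 s × 1.03 = 90155.8 Mb
lecture capture: 4.984 Mbps × 2340 s × 1.03 = 12012.4 Mb
security camera export: 2.584 Mbps × 19740 s × 1.03 = 52538.4 Mb
interview recording: 10.244 Mbps × 2580 s × 1.03 = 27222.4 Mb
product demo: 9.384 Mbps × 240 s × 1.03 = 2319.7 Mb
Total: 196801.1 Mb = 24600.1 MB.
= 22.91 GiB.

22.91 GiB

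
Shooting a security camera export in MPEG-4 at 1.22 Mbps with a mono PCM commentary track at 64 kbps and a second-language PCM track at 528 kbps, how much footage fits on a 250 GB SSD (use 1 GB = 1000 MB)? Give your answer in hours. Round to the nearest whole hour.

307 hours

Audio total: 64 + 528 = 592 kbps = 0.592 Mbps.
Total bitrate: 1.22 + 0.592 = 1.812 Mbps.
Capacity: 250 GB = 2,000,000 Mb.
Recording time: 2,000,000 / 1.812 = 1,103,753 s ≈ 307 hours.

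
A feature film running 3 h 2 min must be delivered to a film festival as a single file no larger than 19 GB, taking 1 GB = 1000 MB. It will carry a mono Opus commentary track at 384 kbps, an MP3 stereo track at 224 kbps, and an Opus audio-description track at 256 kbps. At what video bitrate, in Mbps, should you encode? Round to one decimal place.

Budget: 19 GB = 152000.0 Mb.
3 h 2 min = 182 min = 10920 s
Total bitrate budget: 152000.0 Mb / 10920 s = 13.919 Mbps.
Audio total: 384 + 224 + 256 = 864 kbps = 0.864 Mbps.
Video: 13.919 − 0.864 = 13.055 Mbps.

13.1 Mbps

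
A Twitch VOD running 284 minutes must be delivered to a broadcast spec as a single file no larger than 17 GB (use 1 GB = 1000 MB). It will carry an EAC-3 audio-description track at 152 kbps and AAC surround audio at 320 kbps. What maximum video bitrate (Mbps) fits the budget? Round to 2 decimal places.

7.51 Mbps

Budget: 17 GB = 136000.0 Mb.
284 min = 17040 s
Total bitrate budget: 136000.0 Mb / 17040 s = 7.981 Mbps.
Audio total: 152 + 320 = 472 kbps = 0.472 Mbps.
Video: 7.981 − 0.472 = 7.509 Mbps.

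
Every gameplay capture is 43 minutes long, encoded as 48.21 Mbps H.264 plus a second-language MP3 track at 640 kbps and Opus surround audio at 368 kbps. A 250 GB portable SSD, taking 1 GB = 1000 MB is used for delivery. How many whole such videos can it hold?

43 min = 2580 s
Audio total: 640 + 368 = 1008 kbps = 1.008 Mbps.
Total bitrate: 49.218 Mbps.
Per item: 49.218 Mbps × 2580 s = 126,982 Mb = 15,873 MB.
Capacity: 250 GB = 2,000,000 Mb; 15.75 items → 15 complete.

15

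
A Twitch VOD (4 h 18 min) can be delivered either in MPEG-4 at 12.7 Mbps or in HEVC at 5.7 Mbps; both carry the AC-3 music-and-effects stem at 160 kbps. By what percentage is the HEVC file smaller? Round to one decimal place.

54.4%

4 h 18 min = 258 min = 15480 s
Audio: 160 kbps = 0.160 Mbps.
MPEG-4: 12.860 Mbps × 15480 s = 199072.8 Mb = 24.884 GB.
HEVC: 5.860 Mbps × 15480 s = 90712.8 Mb = 11.339 GB.
Reduction: (1 − 11.339/24.884) × 100 = 54.43%.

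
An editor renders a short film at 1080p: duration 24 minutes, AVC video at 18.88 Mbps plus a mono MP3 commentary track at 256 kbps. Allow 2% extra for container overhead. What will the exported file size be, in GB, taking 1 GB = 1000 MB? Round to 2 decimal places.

3.51 GB

24 min = 1440 s
Audio: 256 kbps = 0.256 Mbps.
Total bitrate: 18.88 + 0.256 = 19.136 Mbps.
Stream data: 19.136 Mbps × 1440 s = 27555.8 Mb.
With 2% container overhead: ×1.02.
28,107 Mb ÷ 8 = 3,513 MB → 3.513 GB.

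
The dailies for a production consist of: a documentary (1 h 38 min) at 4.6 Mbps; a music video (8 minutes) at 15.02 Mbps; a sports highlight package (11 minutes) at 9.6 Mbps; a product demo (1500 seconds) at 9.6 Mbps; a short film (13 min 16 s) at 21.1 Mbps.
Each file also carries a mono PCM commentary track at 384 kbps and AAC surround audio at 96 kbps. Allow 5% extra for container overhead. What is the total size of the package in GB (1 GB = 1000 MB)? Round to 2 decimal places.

10.01 GB

Audio total: 384 + 96 = 480 kbps = 0.480 Mbps.
documentary: 5.080 Mbps × 5880 s × 1.05 = 31363.9 Mb
music video: 15.500 Mbps × 480 s × 1.05 = 7812.0 Mb
sports highlight package: 10.080 Mbps × 660 s × 1.05 = 6985.4 Mb
product demo: 10.080 Mbps × 1500 s × 1.05 = 15876.0 Mb
short film: 21.580 Mbps × 796 s × 1.05 = 18036.6 Mb
Total: 80073.9 Mb = 10009.2 MB.
= 10.01 GB.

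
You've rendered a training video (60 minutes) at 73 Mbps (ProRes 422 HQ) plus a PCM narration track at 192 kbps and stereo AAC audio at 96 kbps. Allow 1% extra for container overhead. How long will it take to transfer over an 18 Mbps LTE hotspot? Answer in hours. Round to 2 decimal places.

60 min = 3600 s
Audio total: 192 + 96 = 288 kbps = 0.288 Mbps.
Total bitrate: 73.288 Mbps.
File: 73.288 Mbps × 3600 s = 263836.8 Mb.
With 1% container overhead: ×1.01. → 266475.2 Mb.
At 18 Mbps: 266475.2 / 18 = 14804.2 s ≈ 4.11 hours.

4.11 hours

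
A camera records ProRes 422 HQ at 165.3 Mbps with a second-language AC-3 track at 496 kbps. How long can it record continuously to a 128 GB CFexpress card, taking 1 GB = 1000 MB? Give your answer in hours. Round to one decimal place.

1.7 hours

Audio: 496 kbps = 0.496 Mbps.
Total bitrate: 165.3 + 0.496 = 165.796 Mbps.
Capacity: 128 GB = 1,024,000 Mb.
Recording time: 1,024,000 / 165.796 = 6,176 s ≈ 1.72 hours.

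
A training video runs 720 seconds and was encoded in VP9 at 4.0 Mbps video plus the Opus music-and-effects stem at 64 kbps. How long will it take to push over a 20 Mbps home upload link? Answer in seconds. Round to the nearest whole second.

Audio: 64 kbps = 0.064 Mbps.
Total bitrate: 4.064 Mbps.
File: 4.064 Mbps × 720 s = 2926.1 Mb.
At 20 Mbps: 2926.1 / 20 = 146.3 s ≈ 146 seconds.

146 seconds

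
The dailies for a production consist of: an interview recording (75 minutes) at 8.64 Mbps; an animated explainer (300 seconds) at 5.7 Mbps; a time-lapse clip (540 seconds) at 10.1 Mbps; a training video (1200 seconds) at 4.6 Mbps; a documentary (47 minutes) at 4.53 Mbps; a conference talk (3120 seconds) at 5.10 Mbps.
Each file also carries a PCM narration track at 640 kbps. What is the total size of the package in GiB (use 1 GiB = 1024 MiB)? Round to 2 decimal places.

10.27 GiB

Audio: 640 kbps = 0.640 Mbps.
interview recording: 9.280 Mbps × 4500 s = 41760.0 Mb
animated explainer: 6.340 Mbps × 300 s = 1902.0 Mb
time-lapse clip: 10.740 Mbps × 540 s = 5799.6 Mb
training video: 5.240 Mbps × 1200 s = 6288.0 Mb
documentary: 5.170 Mbps × 2820 s = 14579.4 Mb
conference talk: 5.740 Mbps × 3120 s = 17908.8 Mb
Total: 88237.8 Mb = 11029.7 MB.
= 10.27 GiB.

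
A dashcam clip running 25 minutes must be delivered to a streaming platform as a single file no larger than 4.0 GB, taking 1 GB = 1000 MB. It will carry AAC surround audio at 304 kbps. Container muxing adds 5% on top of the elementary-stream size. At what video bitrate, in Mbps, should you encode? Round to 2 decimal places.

Budget: 4.0 GB = 32000.0 Mb.
Stream payload after overhead: 32000.0 / 1.05 = 30476.2 Mb.
25 min = 1500 s
Total bitrate budget: 30476.2 Mb / 1500 s = 20.317 Mbps.
Audio: 304 kbps = 0.304 Mbps.
Video: 20.317 − 0.304 = 20.013 Mbps.

20.01 Mbps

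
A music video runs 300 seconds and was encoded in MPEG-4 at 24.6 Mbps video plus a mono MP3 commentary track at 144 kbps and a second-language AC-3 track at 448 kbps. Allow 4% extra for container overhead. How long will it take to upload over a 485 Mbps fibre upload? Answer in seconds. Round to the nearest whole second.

Audio total: 144 + 448 = 592 kbps = 0.592 Mbps.
Total bitrate: 25.192 Mbps.
File: 25.192 Mbps × 300 s = 7557.6 Mb.
With 4% container overhead: ×1.04. → 7859.9 Mb.
At 485 Mbps: 7859.9 / 485 = 16.2 s ≈ 16.2 seconds.

16 seconds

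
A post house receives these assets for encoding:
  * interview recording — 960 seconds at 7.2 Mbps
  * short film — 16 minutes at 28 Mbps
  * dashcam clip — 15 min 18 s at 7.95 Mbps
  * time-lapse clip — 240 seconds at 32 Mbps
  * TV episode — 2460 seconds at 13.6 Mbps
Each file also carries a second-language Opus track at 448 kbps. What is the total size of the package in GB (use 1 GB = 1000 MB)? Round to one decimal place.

Audio: 448 kbps = 0.448 Mbps.
interview recording: 7.648 Mbps × 960 s = 7342.1 Mb
short film: 28.448 Mbps × 960 s = 27310.1 Mb
dashcam clip: 8.398 Mbps × 918 s = 7709.4 Mb
time-lapse clip: 32.448 Mbps × 240 s = 7787.5 Mb
TV episode: 14.048 Mbps × 2460 s = 34558.1 Mb
Total: 84707.1 Mb = 10588.4 MB.
= 10.59 GB.

10.6 GB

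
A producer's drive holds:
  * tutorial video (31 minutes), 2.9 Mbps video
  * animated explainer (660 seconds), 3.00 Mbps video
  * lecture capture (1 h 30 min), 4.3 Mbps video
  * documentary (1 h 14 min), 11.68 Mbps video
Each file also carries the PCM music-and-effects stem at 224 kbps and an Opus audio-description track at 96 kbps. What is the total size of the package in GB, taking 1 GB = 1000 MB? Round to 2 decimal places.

Audio total: 224 + 96 = 320 kbps = 0.320 Mbps.
tutorial video: 3.220 Mbps × 1860 s = 5989.2 Mb
animated explainer: 3.320 Mbps × 660 s = 2191.2 Mb
lecture capture: 4.620 Mbps × 5400 s = 24948.0 Mb
documentary: 12.000 Mbps × 4440 s = 53280.0 Mb
Total: 86408.4 Mb = 10801.0 MB.
= 10.80 GB.

10.80 GB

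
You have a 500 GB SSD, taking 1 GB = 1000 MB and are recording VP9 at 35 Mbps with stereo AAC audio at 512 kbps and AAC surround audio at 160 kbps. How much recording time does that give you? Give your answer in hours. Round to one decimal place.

31.1 hours

Audio total: 512 + 160 = 672 kbps = 0.672 Mbps.
Total bitrate: 35 + 0.672 = 35.672 Mbps.
Capacity: 500 GB = 4,000,000 Mb.
Recording time: 4,000,000 / 35.672 = 112,133 s ≈ 31.1 hours.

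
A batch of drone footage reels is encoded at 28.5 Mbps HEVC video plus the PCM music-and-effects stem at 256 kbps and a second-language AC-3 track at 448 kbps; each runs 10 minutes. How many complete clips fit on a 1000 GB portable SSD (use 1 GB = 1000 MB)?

456

10 min = 600 s
Audio total: 256 + 448 = 704 kbps = 0.704 Mbps.
Total bitrate: 29.204 Mbps.
Per item: 29.204 Mbps × 600 s = 17,522 Mb = 2,190 MB.
Capacity: 1000 GB = 8,000,000 Mb; 456.56 items → 456 complete.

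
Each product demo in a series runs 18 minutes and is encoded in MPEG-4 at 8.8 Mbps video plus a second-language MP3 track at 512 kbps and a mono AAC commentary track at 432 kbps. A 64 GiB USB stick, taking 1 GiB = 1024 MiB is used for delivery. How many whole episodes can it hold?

52

18 min = 1080 s
Audio total: 512 + 432 = 944 kbps = 0.944 Mbps.
Total bitrate: 9.744 Mbps.
Per item: 9.744 Mbps × 1080 s = 10,524 Mb = 1,315 MB.
Capacity: 64 GiB = 549,756 Mb; 52.24 items → 52 complete.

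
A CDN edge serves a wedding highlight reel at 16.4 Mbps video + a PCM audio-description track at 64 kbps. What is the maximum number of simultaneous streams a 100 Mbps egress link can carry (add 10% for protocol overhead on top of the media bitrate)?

5

Audio: 64 kbps = 0.064 Mbps.
Per-viewer media rate: 16.464 Mbps.
On the wire with 10% overhead: 18.110 Mbps.
100 Mbps = 100.0 Mbps; 100.0 / 18.110 = 5.52 → 5 viewers.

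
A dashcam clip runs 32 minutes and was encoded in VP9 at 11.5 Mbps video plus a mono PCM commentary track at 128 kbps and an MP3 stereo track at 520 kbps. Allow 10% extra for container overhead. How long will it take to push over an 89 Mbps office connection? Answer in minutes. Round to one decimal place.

32 min = 1920 s
Audio total: 128 + 520 = 648 kbps = 0.648 Mbps.
Total bitrate: 12.148 Mbps.
File: 12.148 Mbps × 1920 s = 23324.2 Mb.
With 10% container overhead: ×1.10. → 25656.6 Mb.
At 89 Mbps: 25656.6 / 89 = 288.3 s ≈ 4.8 minutes.

4.8 minutes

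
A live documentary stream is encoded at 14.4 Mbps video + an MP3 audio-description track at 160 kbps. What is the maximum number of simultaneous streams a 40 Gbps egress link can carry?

2747

Audio: 160 kbps = 0.160 Mbps.
Per-viewer media rate: 14.560 Mbps.
40 Gbps = 40,000 Mbps; 40,000 / 14.560 = 2747.25 → 2747 viewers.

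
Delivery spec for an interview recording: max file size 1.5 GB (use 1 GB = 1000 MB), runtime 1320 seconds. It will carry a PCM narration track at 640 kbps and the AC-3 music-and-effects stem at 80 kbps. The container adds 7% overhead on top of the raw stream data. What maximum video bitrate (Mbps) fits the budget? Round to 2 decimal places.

7.78 Mbps

Budget: 1.5 GB = 12000.0 Mb.
Stream payload after overhead: 12000.0 / 1.07 = 11215.0 Mb.
Total bitrate budget: 11215.0 Mb / 1320 s = 8.496 Mbps.
Audio total: 640 + 80 = 720 kbps = 0.720 Mbps.
Video: 8.496 − 0.720 = 7.776 Mbps.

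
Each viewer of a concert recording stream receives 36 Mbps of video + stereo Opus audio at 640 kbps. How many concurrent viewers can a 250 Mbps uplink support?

6

Audio: 640 kbps = 0.640 Mbps.
Per-viewer media rate: 36.640 Mbps.
250 Mbps = 250.0 Mbps; 250.0 / 36.640 = 6.82 → 6 viewers.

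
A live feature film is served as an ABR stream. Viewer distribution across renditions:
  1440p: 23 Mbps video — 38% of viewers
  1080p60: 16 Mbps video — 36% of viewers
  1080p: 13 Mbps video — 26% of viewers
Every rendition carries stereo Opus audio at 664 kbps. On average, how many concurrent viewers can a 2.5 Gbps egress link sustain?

Audio: 664 kbps = 0.664 Mbps.
Average per-viewer bitrate: 0.38×23.664 + 0.36×16.664 + 0.26×13.664 = 18.544 Mbps.
2.5 Gbps = 2,500 Mbps; 2,500 / 18.544 = 134.81 → 134.

134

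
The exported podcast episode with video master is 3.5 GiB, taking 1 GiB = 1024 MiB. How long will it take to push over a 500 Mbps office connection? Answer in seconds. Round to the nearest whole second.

File: 3.5 GiB = 30064.8 Mb.
At 500 Mbps: 30064.8 / 500 = 60.1 s ≈ 60.1 seconds.

60 seconds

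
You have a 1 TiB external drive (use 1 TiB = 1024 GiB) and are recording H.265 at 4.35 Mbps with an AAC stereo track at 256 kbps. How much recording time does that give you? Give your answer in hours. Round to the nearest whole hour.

Audio: 256 kbps = 0.256 Mbps.
Total bitrate: 4.35 + 0.256 = 4.606 Mbps.
Capacity: 1 TiB = 8,796,093 Mb.
Recording time: 8,796,093 / 4.606 = 1,909,703 s ≈ 530 hours.

530 hours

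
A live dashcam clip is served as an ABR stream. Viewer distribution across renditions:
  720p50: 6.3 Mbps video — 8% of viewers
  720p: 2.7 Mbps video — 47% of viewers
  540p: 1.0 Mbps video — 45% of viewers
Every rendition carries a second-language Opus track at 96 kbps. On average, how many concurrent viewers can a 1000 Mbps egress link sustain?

Audio: 96 kbps = 0.096 Mbps.
Average per-viewer bitrate: 0.08×6.396 + 0.47×2.796 + 0.45×1.096 = 2.319 Mbps.
1000 Mbps = 1,000 Mbps; 1,000 / 2.319 = 431.22 → 431.

431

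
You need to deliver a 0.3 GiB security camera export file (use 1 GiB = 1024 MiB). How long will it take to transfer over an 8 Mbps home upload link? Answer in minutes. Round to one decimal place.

File: 0.3 GiB = 2577.0 Mb.
At 8 Mbps: 2577.0 / 8 = 322.1 s ≈ 5.37 minutes.

5.4 minutes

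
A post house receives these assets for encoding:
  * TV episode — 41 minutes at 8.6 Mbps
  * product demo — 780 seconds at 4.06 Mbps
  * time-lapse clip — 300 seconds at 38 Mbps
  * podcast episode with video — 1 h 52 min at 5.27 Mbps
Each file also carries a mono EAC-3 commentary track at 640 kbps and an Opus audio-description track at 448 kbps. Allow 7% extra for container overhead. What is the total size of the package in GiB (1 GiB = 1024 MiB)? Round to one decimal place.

Audio total: 640 + 448 = 1088 kbps = 1.088 Mbps.
TV episode: 9.688 Mbps × 2460 s × 1.07 = 25500.8 Mb
product demo: 5.148 Mbps × 780 s × 1.07 = 4296.5 Mb
time-lapse clip: 39.088 Mbps × 300 s × 1.07 = 12547.2 Mb
podcast episode with video: 6.358 Mbps × 6720 s × 1.07 = 45716.6 Mb
Total: 88061.1 Mb = 11007.6 MB.
= 10.25 GiB.

10.3 GiB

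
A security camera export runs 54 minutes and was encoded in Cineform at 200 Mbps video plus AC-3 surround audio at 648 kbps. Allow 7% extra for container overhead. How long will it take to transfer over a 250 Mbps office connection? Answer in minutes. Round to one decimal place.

46.4 minutes

54 min = 3240 s
Audio: 648 kbps = 0.648 Mbps.
Total bitrate: 200.648 Mbps.
File: 200.648 Mbps × 3240 s = 650099.5 Mb.
With 7% container overhead: ×1.07. → 695606.5 Mb.
At 250 Mbps: 695606.5 / 250 = 2782.4 s ≈ 46.4 minutes.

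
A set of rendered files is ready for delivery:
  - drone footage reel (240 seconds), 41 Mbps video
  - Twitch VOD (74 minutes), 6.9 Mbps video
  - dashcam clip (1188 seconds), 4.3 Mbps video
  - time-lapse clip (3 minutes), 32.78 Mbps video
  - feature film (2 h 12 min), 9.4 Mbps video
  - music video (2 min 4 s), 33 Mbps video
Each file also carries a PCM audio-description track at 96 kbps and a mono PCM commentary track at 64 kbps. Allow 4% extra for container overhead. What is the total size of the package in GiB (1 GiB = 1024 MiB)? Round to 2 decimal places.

16.02 GiB

Audio total: 96 + 64 = 160 kbps = 0.160 Mbps.
drone footage reel: 41.160 Mbps × 240 s × 1.04 = 10273.5 Mb
Twitch VOD: 7.060 Mbps × 4440 s × 1.04 = 32600.3 Mb
dashcam clip: 4.460 Mbps × 1188 s × 1.04 = 5510.4 Mb
time-lapse clip: 32.940 Mbps × 180 s × 1.04 = 6166.4 Mb
feature film: 9.560 Mbps × 7920 s × 1.04 = 78743.8 Mb
music video: 33.160 Mbps × 124 s × 1.04 = 4276.3 Mb
Total: 137570.7 Mb = 17196.3 MB.
= 16.02 GiB.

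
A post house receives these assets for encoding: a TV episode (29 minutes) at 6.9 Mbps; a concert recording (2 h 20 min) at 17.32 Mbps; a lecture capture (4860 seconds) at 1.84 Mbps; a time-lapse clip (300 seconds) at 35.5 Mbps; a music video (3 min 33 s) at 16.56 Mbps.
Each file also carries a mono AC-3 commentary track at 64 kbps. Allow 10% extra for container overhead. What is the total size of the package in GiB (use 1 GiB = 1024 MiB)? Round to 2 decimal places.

Audio: 64 kbps = 0.064 Mbps.
TV episode: 6.964 Mbps × 1740 s × 1.10 = 13329.1 Mb
concert recording: 17.384 Mbps × 8400 s × 1.10 = 160628.2 Mb
lecture capture: 1.904 Mbps × 4860 s × 1.10 = 10178.8 Mb
time-lapse clip: 35.564 Mbps × 300 s × 1.10 = 11736.1 Mb
music video: 16.624 Mbps × 213 s × 1.10 = 3895.0 Mb
Total: 199767.2 Mb = 24970.9 MB.
= 23.26 GiB.

23.26 GiB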